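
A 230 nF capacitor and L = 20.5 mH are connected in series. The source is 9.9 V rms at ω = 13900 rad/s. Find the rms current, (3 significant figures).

X_L = ωL = 285 Ω
X_C = 1/(ωC) = 313 Ω
Net reactance X = X_L − X_C = -27.8 Ω
Z = − j27.8 Ω
|Z| = √(0² + 27.8²) = 27.8 Ω
I = V/|Z| = 9.9/27.8 = 356 mA

356 mA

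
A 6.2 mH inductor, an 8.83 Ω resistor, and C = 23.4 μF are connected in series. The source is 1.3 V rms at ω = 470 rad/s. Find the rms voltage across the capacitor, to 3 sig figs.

1.34 V

X_L = ωL = 2.91 Ω
X_C = 1/(ωC) = 90.9 Ω
Net reactance X = X_L − X_C = -88.0 Ω
Z = 8.83 − j88.0 Ω
|Z| = √(8.83² + 88.0²) = 88.5 Ω
I = V/|Z| = 14.7 mA
V_C = I·|Z_C| = 0.0147 × 90.9 = 1.34 V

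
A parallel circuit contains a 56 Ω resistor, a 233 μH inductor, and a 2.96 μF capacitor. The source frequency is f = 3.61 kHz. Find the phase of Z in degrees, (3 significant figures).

81.7°

ω = 2πf = 22680 rad/s
X_L = ωL = 5.28 Ω
X_C = 1/(ωC) = 14.9 Ω
Parallel: admittances add. Y = 1/R + 1/(jωL) + jωC
Y = (0.0179 − j0.122) S
|Y| = 0.123 S → |Z| = 1/|Y| = 8.11 Ω, ∠Z = −∠Y = 81.7°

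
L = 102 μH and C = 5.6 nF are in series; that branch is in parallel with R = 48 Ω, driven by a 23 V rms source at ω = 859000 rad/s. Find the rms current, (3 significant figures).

516 mA

X_L = ωL = 87.6 Ω
X_C = 1/(ωC) = 208 Ω
Branch 1: Z₁ = R = 48.0 Ω
Branch 2 (series LC): Z₂ = j(X_L − X_C) = −j120 Ω
Parallel: Z = Z₁Z₂/(Z₁+Z₂), |Z| = 44.6 Ω, ∠Z = -21.8°
I = V/|Z| = 23/44.6 = 516 mA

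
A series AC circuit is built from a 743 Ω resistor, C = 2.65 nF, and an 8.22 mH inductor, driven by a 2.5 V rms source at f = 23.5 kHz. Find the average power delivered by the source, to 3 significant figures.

1.97 mW

ω = 2πf = 147700 rad/s
X_L = ωL = 1210 Ω
X_C = 1/(ωC) = 2560 Ω
Net reactance X = X_L − X_C = -1340 Ω
Z = 743 − j1340 Ω
|Z| = √(743² + 1340²) = 1530 Ω
∠Z = arctan(-1340/743) = -61.0°
I = V/|Z| = 1.63 mA
P = VI cos φ = 2.5 × 0.00163 × cos(-61.0°) = 1.97 mW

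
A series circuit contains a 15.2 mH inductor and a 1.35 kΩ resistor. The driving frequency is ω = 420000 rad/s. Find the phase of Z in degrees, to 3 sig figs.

78.1°

X_L = ωL = 6380 Ω
Z = 1350 + j6380 Ω
|Z| = √(1350² + 6380²) = 6530 Ω
∠Z = arctan(6380/1350) = 78.1°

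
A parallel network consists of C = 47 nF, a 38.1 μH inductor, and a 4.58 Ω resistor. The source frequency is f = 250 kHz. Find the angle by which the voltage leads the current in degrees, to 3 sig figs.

-14.7°

ω = 2πf = 1.571e+06 rad/s
X_L = ωL = 59.8 Ω
X_C = 1/(ωC) = 13.5 Ω
Parallel: admittances add. Y = 1/R + 1/(jωL) + jωC
Y = (0.218 + j0.0571) S
|Y| = 0.226 S → |Z| = 1/|Y| = 4.43 Ω, ∠Z = −∠Y = -14.7°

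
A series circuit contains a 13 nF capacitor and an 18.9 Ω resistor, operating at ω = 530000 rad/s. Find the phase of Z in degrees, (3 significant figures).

-82.6°

X_C = 1/(ωC) = 145 Ω
Z = 18.9 − j145 Ω
|Z| = √(18.9² + 145²) = 146 Ω
∠Z = arctan(-145/18.9) = -82.6°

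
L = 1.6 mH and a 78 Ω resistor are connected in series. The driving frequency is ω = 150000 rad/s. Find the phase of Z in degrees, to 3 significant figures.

X_L = ωL = 240 Ω
Z = 78.0 + j240 Ω
|Z| = √(78.0² + 240²) = 252 Ω
∠Z = arctan(240/78.0) = 72.0°

72.0°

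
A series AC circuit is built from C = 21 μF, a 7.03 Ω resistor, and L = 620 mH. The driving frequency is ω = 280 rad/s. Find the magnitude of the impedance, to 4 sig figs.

X_L = ωL = 173.6 Ω
X_C = 1/(ωC) = 170.1 Ω
Net reactance X = X_L − X_C = 3.532 Ω
Z = 7.030 + j3.532 Ω
|Z| = √(7.030² + 3.532²) = 7.867 Ω

7.867 Ω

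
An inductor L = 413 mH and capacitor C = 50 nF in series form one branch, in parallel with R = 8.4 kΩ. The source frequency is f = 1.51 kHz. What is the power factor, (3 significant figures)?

ω = 2πf = 9488 rad/s
X_L = ωL = 3920 Ω
X_C = 1/(ωC) = 2110 Ω
Branch 1: Z₁ = R = 8400 Ω
Branch 2 (series LC): Z₂ = j(X_L − X_C) = j1810 Ω
Parallel: Z = Z₁Z₂/(Z₁+Z₂), |Z| = 1770 Ω, ∠Z = 77.8°
cos φ = cos(77.8°) = 0.211

0.211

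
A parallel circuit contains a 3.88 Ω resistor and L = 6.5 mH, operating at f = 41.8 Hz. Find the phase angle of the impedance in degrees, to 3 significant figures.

66.3°

ω = 2πf = 262.6 rad/s
X_L = ωL = 1.71 Ω
Parallel: admittances add. Y = 1/R + 1/(jωL)
Y = (0.258 − j0.586) S
|Y| = 0.640 S → |Z| = 1/|Y| = 1.56 Ω, ∠Z = −∠Y = 66.3°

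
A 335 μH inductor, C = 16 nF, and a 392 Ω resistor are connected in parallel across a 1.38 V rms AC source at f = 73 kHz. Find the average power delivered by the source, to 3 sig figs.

4.86 mW

ω = 2πf = 458700 rad/s
X_L = ωL = 154 Ω
X_C = 1/(ωC) = 136 Ω
Parallel: admittances add. Y = 1/R + 1/(jωL) + jωC
Y = (0.00255 + j0.000831) S
|Y| = 0.00268 S → |Z| = 1/|Y| = 373 Ω, ∠Z = −∠Y = -18.0°
I = V/|Z| = 3.70 mA
P = VI cos φ = 1.38 × 0.00370 × cos(-18.0°) = 4.86 mW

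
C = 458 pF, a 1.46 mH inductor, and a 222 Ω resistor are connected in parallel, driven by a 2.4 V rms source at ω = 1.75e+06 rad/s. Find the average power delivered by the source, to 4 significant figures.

X_L = ωL = 2555 Ω
X_C = 1/(ωC) = 1248 Ω
Parallel: admittances add. Y = 1/R + 1/(jωL) + jωC
Y = (0.004505 + j0.0004101) S
|Y| = 0.004523 S → |Z| = 1/|Y| = 221.1 Ω, ∠Z = −∠Y = -5.202°
I = V/|Z| = 10.86 mA
P = VI cos φ = 2.4 × 0.01086 × cos(-5.202°) = 25.95 mW

25.95 mW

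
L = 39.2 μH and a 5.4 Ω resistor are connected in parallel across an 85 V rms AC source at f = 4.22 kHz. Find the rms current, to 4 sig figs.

83.28 A

ω = 2πf = 26520 rad/s
X_L = ωL = 1.039 Ω
Parallel: admittances add. Y = 1/R + 1/(jωL)
Y = (0.1852 − j0.9621) S
|Y| = 0.9798 S → |Z| = 1/|Y| = 1.021 Ω, ∠Z = −∠Y = 79.10°
I = V/|Z| = 85/1.021 = 83.28 A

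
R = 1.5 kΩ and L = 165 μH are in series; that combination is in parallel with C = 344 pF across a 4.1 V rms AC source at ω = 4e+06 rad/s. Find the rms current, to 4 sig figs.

X_L = ωL = 660.0 Ω
X_C = 1/(ωC) = 726.7 Ω
Branch 1 (R+jX_L): Z₁ = 1500 + j660.0 Ω, |Z₁| = 1639 Ω
Branch 2 (−jX_C): Z₂ = −j726.7 Ω
Parallel: Z = Z₁Z₂/(Z₁+Z₂), |Z| = 793.2 Ω, ∠Z = -63.70°
I = V/|Z| = 4.1/793.2 = 5.169 mA

5.169 mA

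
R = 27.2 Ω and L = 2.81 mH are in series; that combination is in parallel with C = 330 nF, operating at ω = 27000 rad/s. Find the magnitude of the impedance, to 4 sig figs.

199.2 Ω

X_L = ωL = 75.87 Ω
X_C = 1/(ωC) = 112.2 Ω
Branch 1 (R+jX_L): Z₁ = 27.20 + j75.87 Ω, |Z₁| = 80.60 Ω
Branch 2 (−jX_C): Z₂ = −j112.2 Ω
Parallel: Z = Z₁Z₂/(Z₁+Z₂), |Z| = 199.2 Ω, ∠Z = 33.48°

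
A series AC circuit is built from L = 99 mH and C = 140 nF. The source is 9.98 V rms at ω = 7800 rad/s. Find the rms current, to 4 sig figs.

X_L = ωL = 772.2 Ω
X_C = 1/(ωC) = 915.8 Ω
Net reactance X = X_L − X_C = -143.6 Ω
Z = − j143.6 Ω
|Z| = √(0² + 143.6²) = 143.6 Ω
I = V/|Z| = 9.98/143.6 = 69.52 mA

69.52 mA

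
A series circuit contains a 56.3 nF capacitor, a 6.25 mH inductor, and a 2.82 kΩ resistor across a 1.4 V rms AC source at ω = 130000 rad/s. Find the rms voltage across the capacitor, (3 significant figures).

0.0660 V

X_L = ωL = 812 Ω
X_C = 1/(ωC) = 137 Ω
Net reactance X = X_L − X_C = 676 Ω
Z = 2820 + j676 Ω
|Z| = √(2820² + 676²) = 2900 Ω
I = V/|Z| = 483 μA
V_C = I·|Z_C| = 0.000483 × 137 = 0.0660 V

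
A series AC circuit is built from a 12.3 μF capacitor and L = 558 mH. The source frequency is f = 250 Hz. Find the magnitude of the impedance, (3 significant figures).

ω = 2πf = 1571 rad/s
X_L = ωL = 877 Ω
X_C = 1/(ωC) = 51.8 Ω
Net reactance X = X_L − X_C = 825 Ω
Z = j825 Ω
|Z| = √(0² + 825²) = 825 Ω

825 Ω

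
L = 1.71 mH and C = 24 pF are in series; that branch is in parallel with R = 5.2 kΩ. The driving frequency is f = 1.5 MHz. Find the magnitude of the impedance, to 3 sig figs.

4750 Ω

ω = 2πf = 9.425e+06 rad/s
X_L = ωL = 16100 Ω
X_C = 1/(ωC) = 4420 Ω
Branch 1: Z₁ = R = 5200 Ω
Branch 2 (series LC): Z₂ = j(X_L − X_C) = j11700 Ω
Parallel: Z = Z₁Z₂/(Z₁+Z₂), |Z| = 4750 Ω, ∠Z = 24.0°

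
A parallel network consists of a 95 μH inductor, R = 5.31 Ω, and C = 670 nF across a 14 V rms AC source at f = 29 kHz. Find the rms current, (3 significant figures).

2.79 A

ω = 2πf = 182200 rad/s
X_L = ωL = 17.3 Ω
X_C = 1/(ωC) = 8.19 Ω
Parallel: admittances add. Y = 1/R + 1/(jωL) + jωC
Y = (0.188 + j0.0643) S
|Y| = 0.199 S → |Z| = 1/|Y| = 5.03 Ω, ∠Z = −∠Y = -18.9°
I = V/|Z| = 14/5.03 = 2.79 A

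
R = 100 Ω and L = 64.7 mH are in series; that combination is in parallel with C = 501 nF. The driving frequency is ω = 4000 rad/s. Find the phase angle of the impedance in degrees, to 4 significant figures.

46.27°

X_L = ωL = 258.8 Ω
X_C = 1/(ωC) = 499.0 Ω
Branch 1 (R+jX_L): Z₁ = 100.0 + j258.8 Ω, |Z₁| = 277.4 Ω
Branch 2 (−jX_C): Z₂ = −j499.0 Ω
Parallel: Z = Z₁Z₂/(Z₁+Z₂), |Z| = 532.1 Ω, ∠Z = 46.27°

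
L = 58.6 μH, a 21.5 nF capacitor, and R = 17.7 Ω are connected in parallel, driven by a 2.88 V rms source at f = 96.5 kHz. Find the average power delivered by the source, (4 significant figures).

468.6 mW

ω = 2πf = 606300 rad/s
X_L = ωL = 35.53 Ω
X_C = 1/(ωC) = 76.71 Ω
Parallel: admittances add. Y = 1/R + 1/(jωL) + jωC
Y = (0.05650 − j0.01511) S
|Y| = 0.05848 S → |Z| = 1/|Y| = 17.10 Ω, ∠Z = −∠Y = 14.97°
I = V/|Z| = 168.4 mA
P = VI cos φ = 2.88 × 0.1684 × cos(14.97°) = 468.6 mW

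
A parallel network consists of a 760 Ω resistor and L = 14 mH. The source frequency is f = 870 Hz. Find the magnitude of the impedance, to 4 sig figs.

76.14 Ω

ω = 2πf = 5466 rad/s
X_L = ωL = 76.53 Ω
Parallel: admittances add. Y = 1/R + 1/(jωL)
Y = (0.001316 − j0.01307) S
|Y| = 0.01313 S → |Z| = 1/|Y| = 76.14 Ω, ∠Z = −∠Y = 84.25°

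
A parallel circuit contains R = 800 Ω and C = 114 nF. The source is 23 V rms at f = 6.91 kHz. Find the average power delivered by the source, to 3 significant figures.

ω = 2πf = 43420 rad/s
X_C = 1/(ωC) = 202 Ω
Parallel: admittances add. Y = 1/R + jωC
Y = (0.00125 + j0.00495) S
|Y| = 0.00510 S → |Z| = 1/|Y| = 196 Ω, ∠Z = −∠Y = -75.8°
I = V/|Z| = 117 mA
P = VI cos φ = 23 × 0.117 × cos(-75.8°) = 661 mW

661 mW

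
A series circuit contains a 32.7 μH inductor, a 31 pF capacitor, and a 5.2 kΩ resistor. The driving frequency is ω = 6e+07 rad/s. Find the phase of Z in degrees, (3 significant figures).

X_L = ωL = 1960 Ω
X_C = 1/(ωC) = 538 Ω
Net reactance X = X_L − X_C = 1420 Ω
Z = 5200 + j1420 Ω
|Z| = √(5200² + 1420²) = 5390 Ω
∠Z = arctan(1420/5200) = 15.3°

15.3°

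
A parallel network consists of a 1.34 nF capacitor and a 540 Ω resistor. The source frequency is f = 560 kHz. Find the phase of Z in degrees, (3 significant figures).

ω = 2πf = 3.519e+06 rad/s
X_C = 1/(ωC) = 212 Ω
Parallel: admittances add. Y = 1/R + jωC
Y = (0.00185 + j0.00471) S
|Y| = 0.00507 S → |Z| = 1/|Y| = 197 Ω, ∠Z = −∠Y = -68.6°

-68.6°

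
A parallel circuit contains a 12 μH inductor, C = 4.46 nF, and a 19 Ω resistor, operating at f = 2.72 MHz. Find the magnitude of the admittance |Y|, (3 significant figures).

ω = 2πf = 1.709e+07 rad/s
X_L = ωL = 205 Ω
X_C = 1/(ωC) = 13.1 Ω
Parallel: admittances add. Y = 1/R + 1/(jωL) + jωC
Y = (0.0526 + j0.0713) S
|Y| = 0.0887 S → |Z| = 1/|Y| = 11.3 Ω, ∠Z = −∠Y = -53.6°

88.7 mS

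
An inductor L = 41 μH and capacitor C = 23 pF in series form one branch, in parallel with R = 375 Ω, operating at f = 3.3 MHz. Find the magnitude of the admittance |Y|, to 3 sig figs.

ω = 2πf = 2.073e+07 rad/s
X_L = ωL = 850 Ω
X_C = 1/(ωC) = 2100 Ω
Branch 1: Z₁ = R = 375 Ω
Branch 2 (series LC): Z₂ = j(X_L − X_C) = −j1250 Ω
Parallel: Z = Z₁Z₂/(Z₁+Z₂), |Z| = 359 Ω, ∠Z = -16.7°
|Y| = 1/|Z| = 2.78 mS

2.78 mS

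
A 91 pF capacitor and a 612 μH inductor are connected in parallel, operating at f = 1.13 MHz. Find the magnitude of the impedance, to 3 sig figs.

ω = 2πf = 7.1e+06 rad/s
X_L = ωL = 4350 Ω
X_C = 1/(ωC) = 1550 Ω
Parallel: admittances add. Y = 1/(jωL) + jωC
Y = (0 + j0.000416) S
|Y| = 0.000416 S → |Z| = 1/|Y| = 2400 Ω, ∠Z = −∠Y = -90.0°

2400 Ω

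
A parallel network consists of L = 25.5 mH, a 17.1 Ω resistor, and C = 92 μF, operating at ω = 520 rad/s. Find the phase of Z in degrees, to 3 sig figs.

25.2°

X_L = ωL = 13.3 Ω
X_C = 1/(ωC) = 20.9 Ω
Parallel: admittances add. Y = 1/R + 1/(jωL) + jωC
Y = (0.0585 − j0.0276) S
|Y| = 0.0647 S → |Z| = 1/|Y| = 15.5 Ω, ∠Z = −∠Y = 25.2°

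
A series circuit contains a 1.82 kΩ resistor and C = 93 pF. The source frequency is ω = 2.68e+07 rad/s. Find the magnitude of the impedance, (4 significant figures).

1864 Ω

X_C = 1/(ωC) = 401.2 Ω
Z = 1820 − j401.2 Ω
|Z| = √(1820² + 401.2²) = 1864 Ω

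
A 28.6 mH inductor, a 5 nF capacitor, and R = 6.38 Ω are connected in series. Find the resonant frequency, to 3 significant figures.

13.3 kHz

ω₀ = 1/√(LC) = 1/√(0.0286 × 5e-09) = 83620 rad/s
f₀ = ω₀/(2π) = 13.3 kHz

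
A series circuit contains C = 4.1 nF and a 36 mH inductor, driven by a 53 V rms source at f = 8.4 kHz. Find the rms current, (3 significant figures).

ω = 2πf = 52780 rad/s
X_L = ωL = 1900 Ω
X_C = 1/(ωC) = 4620 Ω
Net reactance X = X_L − X_C = -2720 Ω
Z = − j2720 Ω
|Z| = √(0² + 2720²) = 2720 Ω
I = V/|Z| = 53/2720 = 19.5 mA

19.5 mA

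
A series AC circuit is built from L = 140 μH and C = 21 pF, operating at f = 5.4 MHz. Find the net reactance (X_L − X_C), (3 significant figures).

3350 Ω

ω = 2πf = 3.393e+07 rad/s
X_L = ωL = 4750 Ω
X_C = 1/(ωC) = 1400 Ω
X = 4750 − 1400 = 3350 Ω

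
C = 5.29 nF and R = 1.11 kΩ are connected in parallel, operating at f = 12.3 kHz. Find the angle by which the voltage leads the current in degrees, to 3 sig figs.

-24.4°

ω = 2πf = 77280 rad/s
X_C = 1/(ωC) = 2450 Ω
Parallel: admittances add. Y = 1/R + jωC
Y = (0.000901 + j0.000409) S
|Y| = 0.000989 S → |Z| = 1/|Y| = 1010 Ω, ∠Z = −∠Y = -24.4°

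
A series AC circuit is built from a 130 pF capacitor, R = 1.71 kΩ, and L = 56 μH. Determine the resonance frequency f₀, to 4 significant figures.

ω₀ = 1/√(LC) = 1/√(5.6e-05 × 1.3e-10) = 1.172e+07 rad/s
f₀ = ω₀/(2π) = 1.865 MHz

1.865 MHz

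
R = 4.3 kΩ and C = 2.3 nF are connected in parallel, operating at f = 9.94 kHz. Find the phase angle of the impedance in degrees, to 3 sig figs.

-31.7°

ω = 2πf = 62450 rad/s
X_C = 1/(ωC) = 6960 Ω
Parallel: admittances add. Y = 1/R + jωC
Y = (0.000233 + j0.000144) S
|Y| = 0.000273 S → |Z| = 1/|Y| = 3660 Ω, ∠Z = −∠Y = -31.7°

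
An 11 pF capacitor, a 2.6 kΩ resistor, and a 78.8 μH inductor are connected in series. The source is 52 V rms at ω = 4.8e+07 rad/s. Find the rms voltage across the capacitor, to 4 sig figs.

X_L = ωL = 3782 Ω
X_C = 1/(ωC) = 1894 Ω
Net reactance X = X_L − X_C = 1888 Ω
Z = 2600 + j1888 Ω
|Z| = √(2600² + 1888²) = 3213 Ω
I = V/|Z| = 16.18 mA
V_C = I·|Z_C| = 0.01618 × 1894 = 30.65 V

30.65 V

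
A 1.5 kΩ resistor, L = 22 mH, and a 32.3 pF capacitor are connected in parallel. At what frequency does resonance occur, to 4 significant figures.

188.8 kHz

ω₀ = 1/√(LC) = 1/√(0.022 × 3.23e-11) = 1.186e+06 rad/s
f₀ = ω₀/(2π) = 188.8 kHz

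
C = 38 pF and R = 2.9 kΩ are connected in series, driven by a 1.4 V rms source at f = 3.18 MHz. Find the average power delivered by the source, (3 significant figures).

ω = 2πf = 1.998e+07 rad/s
X_C = 1/(ωC) = 1320 Ω
Z = 2900 − j1320 Ω
|Z| = √(2900² + 1320²) = 3190 Ω
∠Z = arctan(-1320/2900) = -24.4°
I = V/|Z| = 440 μA
P = VI cos φ = 1.4 × 0.000440 × cos(-24.4°) = 560 μW

560 μW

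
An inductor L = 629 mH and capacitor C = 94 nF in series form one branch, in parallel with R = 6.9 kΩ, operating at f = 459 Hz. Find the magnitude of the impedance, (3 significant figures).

1810 Ω

ω = 2πf = 2884 rad/s
X_L = ωL = 1810 Ω
X_C = 1/(ωC) = 3690 Ω
Branch 1: Z₁ = R = 6900 Ω
Branch 2 (series LC): Z₂ = j(X_L − X_C) = −j1870 Ω
Parallel: Z = Z₁Z₂/(Z₁+Z₂), |Z| = 1810 Ω, ∠Z = -74.8°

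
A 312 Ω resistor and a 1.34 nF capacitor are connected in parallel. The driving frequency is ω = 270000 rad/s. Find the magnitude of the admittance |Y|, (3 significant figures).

X_C = 1/(ωC) = 2760 Ω
Parallel: admittances add. Y = 1/R + jωC
Y = (0.00321 + j0.000362) S
|Y| = 0.00323 S → |Z| = 1/|Y| = 310 Ω, ∠Z = −∠Y = -6.44°

3.23 mS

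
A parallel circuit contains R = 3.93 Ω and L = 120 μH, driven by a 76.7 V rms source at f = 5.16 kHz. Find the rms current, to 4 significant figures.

27.74 A

ω = 2πf = 32420 rad/s
X_L = ωL = 3.891 Ω
Parallel: admittances add. Y = 1/R + 1/(jωL)
Y = (0.2545 − j0.2570) S
|Y| = 0.3617 S → |Z| = 1/|Y| = 2.765 Ω, ∠Z = −∠Y = 45.29°
I = V/|Z| = 76.7/2.765 = 27.74 A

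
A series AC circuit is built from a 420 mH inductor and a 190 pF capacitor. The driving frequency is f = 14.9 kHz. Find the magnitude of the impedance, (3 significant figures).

ω = 2πf = 93620 rad/s
X_L = ωL = 39300 Ω
X_C = 1/(ωC) = 56200 Ω
Net reactance X = X_L − X_C = -16900 Ω
Z = − j16900 Ω
|Z| = √(0² + 16900²) = 16900 Ω

16900 Ω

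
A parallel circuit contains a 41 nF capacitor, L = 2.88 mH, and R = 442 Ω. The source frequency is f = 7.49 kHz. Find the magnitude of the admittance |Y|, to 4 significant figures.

ω = 2πf = 47060 rad/s
X_L = ωL = 135.5 Ω
X_C = 1/(ωC) = 518.3 Ω
Parallel: admittances add. Y = 1/R + 1/(jωL) + jωC
Y = (0.002262 − j0.005449) S
|Y| = 0.005900 S → |Z| = 1/|Y| = 169.5 Ω, ∠Z = −∠Y = 67.45°

5.900 mS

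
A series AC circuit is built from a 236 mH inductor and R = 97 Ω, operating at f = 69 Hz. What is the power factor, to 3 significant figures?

ω = 2πf = 433.5 rad/s
X_L = ωL = 102 Ω
Z = 97.0 + j102 Ω
|Z| = √(97.0² + 102²) = 141 Ω
∠Z = arctan(102/97.0) = 46.5°
cos φ = cos(46.5°) = 0.688

0.688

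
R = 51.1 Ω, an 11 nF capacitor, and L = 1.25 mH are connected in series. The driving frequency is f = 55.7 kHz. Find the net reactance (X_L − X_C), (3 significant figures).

178 Ω

ω = 2πf = 350000 rad/s
X_L = ωL = 437 Ω
X_C = 1/(ωC) = 260 Ω
X = 437 − 260 = 178 Ω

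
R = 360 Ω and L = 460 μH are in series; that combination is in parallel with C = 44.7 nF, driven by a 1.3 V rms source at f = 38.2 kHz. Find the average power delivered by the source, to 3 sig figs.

ω = 2πf = 240000 rad/s
X_L = ωL = 110 Ω
X_C = 1/(ωC) = 93.2 Ω
Branch 1 (R+jX_L): Z₁ = 360 + j110 Ω, |Z₁| = 377 Ω
Branch 2 (−jX_C): Z₂ = −j93.2 Ω
Parallel: Z = Z₁Z₂/(Z₁+Z₂), |Z| = 97.4 Ω, ∠Z = -75.7°
I = V/|Z| = 13.3 mA
P = VI cos φ = 1.3 × 0.0133 × cos(-75.7°) = 4.29 mW

4.29 mW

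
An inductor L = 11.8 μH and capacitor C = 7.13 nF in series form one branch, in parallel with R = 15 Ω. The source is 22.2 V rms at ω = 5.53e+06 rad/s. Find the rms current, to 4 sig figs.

1.581 A

X_L = ωL = 65.25 Ω
X_C = 1/(ωC) = 25.36 Ω
Branch 1: Z₁ = R = 15.00 Ω
Branch 2 (series LC): Z₂ = j(X_L − X_C) = j39.89 Ω
Parallel: Z = Z₁Z₂/(Z₁+Z₂), |Z| = 14.04 Ω, ∠Z = 20.61°
I = V/|Z| = 22.2/14.04 = 1.581 A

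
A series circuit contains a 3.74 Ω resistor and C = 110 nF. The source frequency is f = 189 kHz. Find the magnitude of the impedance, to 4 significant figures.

ω = 2πf = 1.188e+06 rad/s
X_C = 1/(ωC) = 7.655 Ω
Z = 3.740 − j7.655 Ω
|Z| = √(3.740² + 7.655²) = 8.520 Ω

8.520 Ω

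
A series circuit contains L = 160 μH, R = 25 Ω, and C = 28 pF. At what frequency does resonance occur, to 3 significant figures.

2.38 MHz

ω₀ = 1/√(LC) = 1/√(0.00016 × 2.8e-11) = 1.494e+07 rad/s
f₀ = ω₀/(2π) = 2.38 MHz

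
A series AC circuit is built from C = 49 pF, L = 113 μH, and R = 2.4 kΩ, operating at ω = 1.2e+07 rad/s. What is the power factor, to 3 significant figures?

X_L = ωL = 1360 Ω
X_C = 1/(ωC) = 1700 Ω
Net reactance X = X_L − X_C = -345 Ω
Z = 2400 − j345 Ω
|Z| = √(2400² + 345²) = 2420 Ω
∠Z = arctan(-345/2400) = -8.17°
cos φ = cos(-8.17°) = 0.990

0.990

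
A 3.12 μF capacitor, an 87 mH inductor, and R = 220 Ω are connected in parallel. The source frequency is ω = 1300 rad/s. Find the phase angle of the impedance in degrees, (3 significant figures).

46.5°

X_L = ωL = 113 Ω
X_C = 1/(ωC) = 247 Ω
Parallel: admittances add. Y = 1/R + 1/(jωL) + jωC
Y = (0.00455 − j0.00479) S
|Y| = 0.00660 S → |Z| = 1/|Y| = 152 Ω, ∠Z = −∠Y = 46.5°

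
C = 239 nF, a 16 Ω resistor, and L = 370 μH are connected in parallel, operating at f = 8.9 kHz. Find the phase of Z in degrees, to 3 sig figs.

29.2°

ω = 2πf = 55920 rad/s
X_L = ωL = 20.7 Ω
X_C = 1/(ωC) = 74.8 Ω
Parallel: admittances add. Y = 1/R + 1/(jωL) + jωC
Y = (0.0625 − j0.0350) S
|Y| = 0.0716 S → |Z| = 1/|Y| = 14.0 Ω, ∠Z = −∠Y = 29.2°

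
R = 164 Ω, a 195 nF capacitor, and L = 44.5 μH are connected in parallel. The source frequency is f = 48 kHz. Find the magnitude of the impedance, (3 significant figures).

59.4 Ω

ω = 2πf = 301600 rad/s
X_L = ωL = 13.4 Ω
X_C = 1/(ωC) = 17.0 Ω
Parallel: admittances add. Y = 1/R + 1/(jωL) + jωC
Y = (0.00610 − j0.0157) S
|Y| = 0.0168 S → |Z| = 1/|Y| = 59.4 Ω, ∠Z = −∠Y = 68.8°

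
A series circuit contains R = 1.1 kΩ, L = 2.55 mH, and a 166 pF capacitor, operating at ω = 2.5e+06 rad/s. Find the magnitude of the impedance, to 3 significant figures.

4120 Ω

X_L = ωL = 6380 Ω
X_C = 1/(ωC) = 2410 Ω
Net reactance X = X_L − X_C = 3970 Ω
Z = 1100 + j3970 Ω
|Z| = √(1100² + 3970²) = 4120 Ω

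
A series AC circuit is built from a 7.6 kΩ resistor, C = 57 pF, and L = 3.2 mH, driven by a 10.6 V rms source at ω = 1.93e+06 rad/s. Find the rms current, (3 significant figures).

1.30 mA

X_L = ωL = 6180 Ω
X_C = 1/(ωC) = 9090 Ω
Net reactance X = X_L − X_C = -2910 Ω
Z = 7600 − j2910 Ω
|Z| = √(7600² + 2910²) = 8140 Ω
I = V/|Z| = 10.6/8140 = 1.30 mA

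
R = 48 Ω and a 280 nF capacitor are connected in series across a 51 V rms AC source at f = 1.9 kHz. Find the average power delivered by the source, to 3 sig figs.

ω = 2πf = 11940 rad/s
X_C = 1/(ωC) = 299 Ω
Z = 48.0 − j299 Ω
|Z| = √(48.0² + 299²) = 303 Ω
∠Z = arctan(-299/48.0) = -80.9°
I = V/|Z| = 168 mA
P = VI cos φ = 51 × 0.168 × cos(-80.9°) = 1.36 W

1.36 W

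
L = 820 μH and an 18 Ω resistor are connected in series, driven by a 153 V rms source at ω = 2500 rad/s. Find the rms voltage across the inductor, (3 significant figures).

17.3 V

X_L = ωL = 2.05 Ω
Z = 18.0 + j2.05 Ω
|Z| = √(18.0² + 2.05²) = 18.1 Ω
I = V/|Z| = 8.45 A
V_L = I·|Z_L| = 8.45 × 2.05 = 17.3 V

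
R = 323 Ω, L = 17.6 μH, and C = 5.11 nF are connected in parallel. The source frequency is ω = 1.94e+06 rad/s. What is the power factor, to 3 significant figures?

0.158

X_L = ωL = 34.1 Ω
X_C = 1/(ωC) = 101 Ω
Parallel: admittances add. Y = 1/R + 1/(jωL) + jωC
Y = (0.00310 − j0.0194) S
|Y| = 0.0196 S → |Z| = 1/|Y| = 51.0 Ω, ∠Z = −∠Y = 80.9°
cos φ = cos(80.9°) = 0.158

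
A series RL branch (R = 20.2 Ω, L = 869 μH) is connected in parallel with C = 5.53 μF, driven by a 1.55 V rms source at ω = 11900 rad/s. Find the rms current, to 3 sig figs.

X_L = ωL = 10.3 Ω
X_C = 1/(ωC) = 15.2 Ω
Branch 1 (R+jX_L): Z₁ = 20.2 + j10.3 Ω, |Z₁| = 22.7 Ω
Branch 2 (−jX_C): Z₂ = −j15.2 Ω
Parallel: Z = Z₁Z₂/(Z₁+Z₂), |Z| = 16.6 Ω, ∠Z = -49.4°
I = V/|Z| = 1.55/16.6 = 93.4 mA

93.4 mA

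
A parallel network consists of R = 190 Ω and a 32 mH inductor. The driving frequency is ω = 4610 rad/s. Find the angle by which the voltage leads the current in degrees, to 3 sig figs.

X_L = ωL = 148 Ω
Parallel: admittances add. Y = 1/R + 1/(jωL)
Y = (0.00526 − j0.00678) S
|Y| = 0.00858 S → |Z| = 1/|Y| = 117 Ω, ∠Z = −∠Y = 52.2°

52.2°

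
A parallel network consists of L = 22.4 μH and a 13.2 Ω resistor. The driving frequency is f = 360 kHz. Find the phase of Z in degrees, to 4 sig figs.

14.60°

ω = 2πf = 2.262e+06 rad/s
X_L = ωL = 50.67 Ω
Parallel: admittances add. Y = 1/R + 1/(jωL)
Y = (0.07576 − j0.01974) S
|Y| = 0.07829 S → |Z| = 1/|Y| = 12.77 Ω, ∠Z = −∠Y = 14.60°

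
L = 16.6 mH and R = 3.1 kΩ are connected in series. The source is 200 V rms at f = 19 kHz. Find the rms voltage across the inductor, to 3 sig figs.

ω = 2πf = 119400 rad/s
X_L = ωL = 1980 Ω
Z = 3100 + j1980 Ω
|Z| = √(3100² + 1980²) = 3680 Ω
I = V/|Z| = 54.4 mA
V_L = I·|Z_L| = 0.0544 × 1980 = 108 V

108 V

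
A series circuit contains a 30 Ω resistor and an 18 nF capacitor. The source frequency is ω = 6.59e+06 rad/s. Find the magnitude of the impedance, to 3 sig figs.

X_C = 1/(ωC) = 8.43 Ω
Z = 30.0 − j8.43 Ω
|Z| = √(30.0² + 8.43²) = 31.2 Ω

31.2 Ω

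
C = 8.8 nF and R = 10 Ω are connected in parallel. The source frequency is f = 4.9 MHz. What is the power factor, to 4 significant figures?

0.3463

ω = 2πf = 3.079e+07 rad/s
X_C = 1/(ωC) = 3.691 Ω
Parallel: admittances add. Y = 1/R + jωC
Y = (0.1000 + j0.2709) S
|Y| = 0.2888 S → |Z| = 1/|Y| = 3.463 Ω, ∠Z = −∠Y = -69.74°
cos φ = cos(-69.74°) = 0.3463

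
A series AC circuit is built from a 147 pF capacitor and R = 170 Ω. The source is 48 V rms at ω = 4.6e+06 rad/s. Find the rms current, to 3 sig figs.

X_C = 1/(ωC) = 1480 Ω
Z = 170 − j1480 Ω
|Z| = √(170² + 1480²) = 1490 Ω
I = V/|Z| = 48/1490 = 32.2 mA

32.2 mA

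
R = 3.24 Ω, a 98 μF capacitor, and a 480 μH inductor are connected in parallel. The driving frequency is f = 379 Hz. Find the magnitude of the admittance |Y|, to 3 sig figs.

712 mS

ω = 2πf = 2381 rad/s
X_L = ωL = 1.14 Ω
X_C = 1/(ωC) = 4.29 Ω
Parallel: admittances add. Y = 1/R + 1/(jωL) + jωC
Y = (0.309 − j0.641) S
|Y| = 0.712 S → |Z| = 1/|Y| = 1.40 Ω, ∠Z = −∠Y = 64.3°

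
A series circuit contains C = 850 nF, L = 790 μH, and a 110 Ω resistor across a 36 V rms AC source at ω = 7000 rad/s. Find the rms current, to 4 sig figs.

183.4 mA

X_L = ωL = 5.530 Ω
X_C = 1/(ωC) = 168.1 Ω
Net reactance X = X_L − X_C = -162.5 Ω
Z = 110.0 − j162.5 Ω
|Z| = √(110.0² + 162.5²) = 196.3 Ω
I = V/|Z| = 36/196.3 = 183.4 mA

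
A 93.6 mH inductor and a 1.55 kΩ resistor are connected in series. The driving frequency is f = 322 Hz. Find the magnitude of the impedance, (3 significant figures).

ω = 2πf = 2023 rad/s
X_L = ωL = 189 Ω
Z = 1550 + j189 Ω
|Z| = √(1550² + 189²) = 1560 Ω

1560 Ω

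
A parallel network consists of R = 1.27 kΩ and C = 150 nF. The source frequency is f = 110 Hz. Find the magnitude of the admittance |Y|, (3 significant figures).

ω = 2πf = 691.2 rad/s
X_C = 1/(ωC) = 9650 Ω
Parallel: admittances add. Y = 1/R + jωC
Y = (0.000787 + j0.000104) S
|Y| = 0.000794 S → |Z| = 1/|Y| = 1260 Ω, ∠Z = −∠Y = -7.50°

794 μS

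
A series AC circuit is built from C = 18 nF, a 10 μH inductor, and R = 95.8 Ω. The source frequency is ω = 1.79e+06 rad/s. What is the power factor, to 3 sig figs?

0.991

X_L = ωL = 17.9 Ω
X_C = 1/(ωC) = 31.0 Ω
Net reactance X = X_L − X_C = -13.1 Ω
Z = 95.8 − j13.1 Ω
|Z| = √(95.8² + 13.1²) = 96.7 Ω
∠Z = arctan(-13.1/95.8) = -7.81°
cos φ = cos(-7.81°) = 0.991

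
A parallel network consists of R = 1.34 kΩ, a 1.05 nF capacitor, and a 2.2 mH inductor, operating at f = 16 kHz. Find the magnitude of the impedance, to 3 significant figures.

223 Ω

ω = 2πf = 100500 rad/s
X_L = ωL = 221 Ω
X_C = 1/(ωC) = 9470 Ω
Parallel: admittances add. Y = 1/R + 1/(jωL) + jωC
Y = (0.000746 − j0.00442) S
|Y| = 0.00448 S → |Z| = 1/|Y| = 223 Ω, ∠Z = −∠Y = 80.4°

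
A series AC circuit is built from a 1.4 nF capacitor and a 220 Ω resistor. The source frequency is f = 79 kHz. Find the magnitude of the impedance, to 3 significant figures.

1460 Ω

ω = 2πf = 496400 rad/s
X_C = 1/(ωC) = 1440 Ω
Z = 220 − j1440 Ω
|Z| = √(220² + 1440²) = 1460 Ω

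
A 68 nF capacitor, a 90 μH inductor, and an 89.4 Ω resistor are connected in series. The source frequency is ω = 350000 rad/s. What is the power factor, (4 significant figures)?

0.9932

X_L = ωL = 31.50 Ω
X_C = 1/(ωC) = 42.02 Ω
Net reactance X = X_L − X_C = -10.52 Ω
Z = 89.40 − j10.52 Ω
|Z| = √(89.40² + 10.52²) = 90.02 Ω
∠Z = arctan(-10.52/89.40) = -6.709°
cos φ = cos(-6.709°) = 0.9932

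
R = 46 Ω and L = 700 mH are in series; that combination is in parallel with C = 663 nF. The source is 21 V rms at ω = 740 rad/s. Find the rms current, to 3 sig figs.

X_L = ωL = 518 Ω
X_C = 1/(ωC) = 2040 Ω
Branch 1 (R+jX_L): Z₁ = 46.0 + j518 Ω, |Z₁| = 520 Ω
Branch 2 (−jX_C): Z₂ = −j2040 Ω
Parallel: Z = Z₁Z₂/(Z₁+Z₂), |Z| = 697 Ω, ∠Z = 83.2°
I = V/|Z| = 21/697 = 30.1 mA

30.1 mA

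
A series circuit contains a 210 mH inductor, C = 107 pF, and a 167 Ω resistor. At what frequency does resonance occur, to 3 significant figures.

ω₀ = 1/√(LC) = 1/√(0.21 × 1.07e-10) = 211000 rad/s
f₀ = ω₀/(2π) = 33.6 kHz

33.6 kHz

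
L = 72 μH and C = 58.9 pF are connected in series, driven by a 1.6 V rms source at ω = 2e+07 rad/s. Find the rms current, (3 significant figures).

2.71 mA

X_L = ωL = 1440 Ω
X_C = 1/(ωC) = 849 Ω
Net reactance X = X_L − X_C = 591 Ω
Z = j591 Ω
|Z| = √(0² + 591²) = 591 Ω
I = V/|Z| = 1.6/591 = 2.71 mA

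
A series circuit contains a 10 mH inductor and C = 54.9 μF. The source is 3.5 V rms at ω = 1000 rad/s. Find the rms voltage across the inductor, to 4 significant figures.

4.261 V

X_L = ωL = 10.00 Ω
X_C = 1/(ωC) = 18.21 Ω
Net reactance X = X_L − X_C = -8.215 Ω
Z = − j8.215 Ω
|Z| = √(0² + 8.215²) = 8.215 Ω
I = V/|Z| = 426.1 mA
V_L = I·|Z_L| = 0.4261 × 10.00 = 4.261 V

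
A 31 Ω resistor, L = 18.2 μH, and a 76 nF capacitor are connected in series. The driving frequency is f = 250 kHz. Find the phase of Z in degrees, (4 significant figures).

ω = 2πf = 1.571e+06 rad/s
X_L = ωL = 28.59 Ω
X_C = 1/(ωC) = 8.377 Ω
Net reactance X = X_L − X_C = 20.21 Ω
Z = 31.00 + j20.21 Ω
|Z| = √(31.00² + 20.21²) = 37.01 Ω
∠Z = arctan(20.21/31.00) = 33.10°

33.10°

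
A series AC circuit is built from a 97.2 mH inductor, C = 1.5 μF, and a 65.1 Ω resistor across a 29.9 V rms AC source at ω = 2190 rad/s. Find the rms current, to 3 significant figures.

266 mA

X_L = ωL = 213 Ω
X_C = 1/(ωC) = 304 Ω
Net reactance X = X_L − X_C = -91.5 Ω
Z = 65.1 − j91.5 Ω
|Z| = √(65.1² + 91.5²) = 112 Ω
I = V/|Z| = 29.9/112 = 266 mA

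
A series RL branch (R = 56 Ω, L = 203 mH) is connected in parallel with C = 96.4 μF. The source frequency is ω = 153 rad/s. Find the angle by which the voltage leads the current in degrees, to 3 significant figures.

-27.7°

X_L = ωL = 31.1 Ω
X_C = 1/(ωC) = 67.8 Ω
Branch 1 (R+jX_L): Z₁ = 56.0 + j31.1 Ω, |Z₁| = 64.0 Ω
Branch 2 (−jX_C): Z₂ = −j67.8 Ω
Parallel: Z = Z₁Z₂/(Z₁+Z₂), |Z| = 64.8 Ω, ∠Z = -27.7°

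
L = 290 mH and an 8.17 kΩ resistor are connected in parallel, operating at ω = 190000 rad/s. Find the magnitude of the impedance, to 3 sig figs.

8080 Ω

X_L = ωL = 55100 Ω
Parallel: admittances add. Y = 1/R + 1/(jωL)
Y = (0.000122 − j1.81e-05) S
|Y| = 0.000124 S → |Z| = 1/|Y| = 8080 Ω, ∠Z = −∠Y = 8.43°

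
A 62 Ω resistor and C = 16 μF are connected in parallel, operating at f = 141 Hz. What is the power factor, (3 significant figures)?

ω = 2πf = 885.9 rad/s
X_C = 1/(ωC) = 70.5 Ω
Parallel: admittances add. Y = 1/R + jωC
Y = (0.0161 + j0.0142) S
|Y| = 0.0215 S → |Z| = 1/|Y| = 46.6 Ω, ∠Z = −∠Y = -41.3°
cos φ = cos(-41.3°) = 0.751

0.751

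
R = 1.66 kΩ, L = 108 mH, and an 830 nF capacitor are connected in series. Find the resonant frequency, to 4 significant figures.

ω₀ = 1/√(LC) = 1/√(0.108 × 8.3e-07) = 3340 rad/s
f₀ = ω₀/(2π) = 531.6 Hz

531.6 Hz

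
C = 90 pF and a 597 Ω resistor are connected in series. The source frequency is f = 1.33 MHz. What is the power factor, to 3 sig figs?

ω = 2πf = 8.357e+06 rad/s
X_C = 1/(ωC) = 1330 Ω
Z = 597 − j1330 Ω
|Z| = √(597² + 1330²) = 1460 Ω
∠Z = arctan(-1330/597) = -65.8°
cos φ = cos(-65.8°) = 0.410

0.410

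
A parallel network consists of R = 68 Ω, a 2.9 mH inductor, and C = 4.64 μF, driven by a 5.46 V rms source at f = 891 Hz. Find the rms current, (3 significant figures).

ω = 2πf = 5598 rad/s
X_L = ωL = 16.2 Ω
X_C = 1/(ωC) = 38.5 Ω
Parallel: admittances add. Y = 1/R + 1/(jωL) + jωC
Y = (0.0147 − j0.0356) S
|Y| = 0.0385 S → |Z| = 1/|Y| = 26.0 Ω, ∠Z = −∠Y = 67.6°
I = V/|Z| = 5.46/26.0 = 210 mA

210 mA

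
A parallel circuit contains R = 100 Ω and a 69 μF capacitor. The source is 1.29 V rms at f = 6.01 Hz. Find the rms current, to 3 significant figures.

ω = 2πf = 37.76 rad/s
X_C = 1/(ωC) = 384 Ω
Parallel: admittances add. Y = 1/R + jωC
Y = (0.0100 + j0.00261) S
|Y| = 0.0103 S → |Z| = 1/|Y| = 96.8 Ω, ∠Z = −∠Y = -14.6°
I = V/|Z| = 1.29/96.8 = 13.3 mA

13.3 mA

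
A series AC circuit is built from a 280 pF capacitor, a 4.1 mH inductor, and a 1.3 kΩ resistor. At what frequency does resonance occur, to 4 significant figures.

ω₀ = 1/√(LC) = 1/√(0.0041 × 2.8e-10) = 933300 rad/s
f₀ = ω₀/(2π) = 148.5 kHz

148.5 kHz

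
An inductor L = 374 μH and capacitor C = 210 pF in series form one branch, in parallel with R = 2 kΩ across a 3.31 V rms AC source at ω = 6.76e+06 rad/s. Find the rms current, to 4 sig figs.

X_L = ωL = 2528 Ω
X_C = 1/(ωC) = 704.4 Ω
Branch 1: Z₁ = R = 2000 Ω
Branch 2 (series LC): Z₂ = j(X_L − X_C) = j1824 Ω
Parallel: Z = Z₁Z₂/(Z₁+Z₂), |Z| = 1348 Ω, ∠Z = 47.64°
I = V/|Z| = 3.31/1348 = 2.456 mA

2.456 mA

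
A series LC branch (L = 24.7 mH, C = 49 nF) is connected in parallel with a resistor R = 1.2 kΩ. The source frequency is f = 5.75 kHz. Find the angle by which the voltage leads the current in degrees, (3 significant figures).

74.7°

ω = 2πf = 36130 rad/s
X_L = ωL = 892 Ω
X_C = 1/(ωC) = 565 Ω
Branch 1: Z₁ = R = 1200 Ω
Branch 2 (series LC): Z₂ = j(X_L − X_C) = j327 Ω
Parallel: Z = Z₁Z₂/(Z₁+Z₂), |Z| = 316 Ω, ∠Z = 74.7°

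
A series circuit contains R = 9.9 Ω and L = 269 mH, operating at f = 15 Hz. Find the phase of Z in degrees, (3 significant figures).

ω = 2πf = 94.25 rad/s
X_L = ωL = 25.4 Ω
Z = 9.90 + j25.4 Ω
|Z| = √(9.90² + 25.4²) = 27.2 Ω
∠Z = arctan(25.4/9.90) = 68.7°

68.7°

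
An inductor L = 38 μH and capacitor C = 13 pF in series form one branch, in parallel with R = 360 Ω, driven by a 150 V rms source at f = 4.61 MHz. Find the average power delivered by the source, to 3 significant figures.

ω = 2πf = 2.897e+07 rad/s
X_L = ωL = 1100 Ω
X_C = 1/(ωC) = 2660 Ω
Branch 1: Z₁ = R = 360 Ω
Branch 2 (series LC): Z₂ = j(X_L − X_C) = −j1550 Ω
Parallel: Z = Z₁Z₂/(Z₁+Z₂), |Z| = 351 Ω, ∠Z = -13.0°
I = V/|Z| = 428 mA
P = VI cos φ = 150 × 0.428 × cos(-13.0°) = 62.5 W

62.5 W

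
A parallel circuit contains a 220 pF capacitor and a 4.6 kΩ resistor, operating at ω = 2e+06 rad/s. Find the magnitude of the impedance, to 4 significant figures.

2038 Ω

X_C = 1/(ωC) = 2273 Ω
Parallel: admittances add. Y = 1/R + jωC
Y = (0.0002174 + j0.0004400) S
|Y| = 0.0004908 S → |Z| = 1/|Y| = 2038 Ω, ∠Z = −∠Y = -63.71°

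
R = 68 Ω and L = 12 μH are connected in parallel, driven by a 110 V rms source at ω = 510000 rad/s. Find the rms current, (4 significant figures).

X_L = ωL = 6.120 Ω
Parallel: admittances add. Y = 1/R + 1/(jωL)
Y = (0.01471 − j0.1634) S
|Y| = 0.1641 S → |Z| = 1/|Y| = 6.095 Ω, ∠Z = −∠Y = 84.86°
I = V/|Z| = 110/6.095 = 18.05 A

18.05 A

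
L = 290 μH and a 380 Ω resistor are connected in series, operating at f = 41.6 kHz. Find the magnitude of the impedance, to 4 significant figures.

387.5 Ω

ω = 2πf = 261400 rad/s
X_L = ωL = 75.80 Ω
Z = 380.0 + j75.80 Ω
|Z| = √(380.0² + 75.80²) = 387.5 Ω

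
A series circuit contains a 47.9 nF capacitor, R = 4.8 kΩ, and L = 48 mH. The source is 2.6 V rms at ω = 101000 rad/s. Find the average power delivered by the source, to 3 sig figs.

X_L = ωL = 4850 Ω
X_C = 1/(ωC) = 207 Ω
Net reactance X = X_L − X_C = 4640 Ω
Z = 4800 + j4640 Ω
|Z| = √(4800² + 4640²) = 6680 Ω
∠Z = arctan(4640/4800) = 44.0°
I = V/|Z| = 389 μA
P = VI cos φ = 2.6 × 0.000389 × cos(44.0°) = 728 μW

728 μW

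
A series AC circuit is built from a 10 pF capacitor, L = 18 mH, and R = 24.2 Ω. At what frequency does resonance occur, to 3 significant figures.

375 kHz

ω₀ = 1/√(LC) = 1/√(0.018 × 1e-11) = 2.357e+06 rad/s
f₀ = ω₀/(2π) = 375 kHz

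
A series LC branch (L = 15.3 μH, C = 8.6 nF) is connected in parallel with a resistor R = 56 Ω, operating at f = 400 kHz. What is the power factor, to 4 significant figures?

0.1382

ω = 2πf = 2.513e+06 rad/s
X_L = ωL = 38.45 Ω
X_C = 1/(ωC) = 46.27 Ω
Branch 1: Z₁ = R = 56.00 Ω
Branch 2 (series LC): Z₂ = j(X_L − X_C) = −j7.813 Ω
Parallel: Z = Z₁Z₂/(Z₁+Z₂), |Z| = 7.738 Ω, ∠Z = -82.06°
cos φ = cos(-82.06°) = 0.1382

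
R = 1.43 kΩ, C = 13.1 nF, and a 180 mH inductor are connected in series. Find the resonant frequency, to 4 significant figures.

3.278 kHz

ω₀ = 1/√(LC) = 1/√(0.18 × 1.31e-08) = 20590 rad/s
f₀ = ω₀/(2π) = 3.278 kHz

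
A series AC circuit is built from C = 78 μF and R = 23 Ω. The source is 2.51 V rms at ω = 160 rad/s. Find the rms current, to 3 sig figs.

30.1 mA

X_C = 1/(ωC) = 80.1 Ω
Z = 23.0 − j80.1 Ω
|Z| = √(23.0² + 80.1²) = 83.4 Ω
I = V/|Z| = 2.51/83.4 = 30.1 mA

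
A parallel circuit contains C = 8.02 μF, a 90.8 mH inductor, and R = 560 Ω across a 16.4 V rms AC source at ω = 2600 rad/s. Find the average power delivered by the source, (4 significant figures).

X_L = ωL = 236.1 Ω
X_C = 1/(ωC) = 47.96 Ω
Parallel: admittances add. Y = 1/R + 1/(jωL) + jωC
Y = (0.001786 + j0.01662) S
|Y| = 0.01671 S → |Z| = 1/|Y| = 59.84 Ω, ∠Z = −∠Y = -83.87°
I = V/|Z| = 274.1 mA
P = VI cos φ = 16.4 × 0.2741 × cos(-83.87°) = 480.3 mW

480.3 mW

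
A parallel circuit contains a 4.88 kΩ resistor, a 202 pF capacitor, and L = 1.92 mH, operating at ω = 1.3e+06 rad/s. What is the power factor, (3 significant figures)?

X_L = ωL = 2500 Ω
X_C = 1/(ωC) = 3810 Ω
Parallel: admittances add. Y = 1/R + 1/(jωL) + jωC
Y = (0.000205 − j0.000138) S
|Y| = 0.000247 S → |Z| = 1/|Y| = 4050 Ω, ∠Z = −∠Y = 34.0°
cos φ = cos(34.0°) = 0.829

0.829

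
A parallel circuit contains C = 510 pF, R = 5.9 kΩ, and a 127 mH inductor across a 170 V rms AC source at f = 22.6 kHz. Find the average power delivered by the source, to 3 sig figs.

4.90 W

ω = 2πf = 142000 rad/s
X_L = ωL = 18000 Ω
X_C = 1/(ωC) = 13800 Ω
Parallel: admittances add. Y = 1/R + 1/(jωL) + jωC
Y = (0.000169 + j1.7e-05) S
|Y| = 0.000170 S → |Z| = 1/|Y| = 5870 Ω, ∠Z = −∠Y = -5.72°
I = V/|Z| = 29.0 mA
P = VI cos φ = 170 × 0.0290 × cos(-5.72°) = 4.90 W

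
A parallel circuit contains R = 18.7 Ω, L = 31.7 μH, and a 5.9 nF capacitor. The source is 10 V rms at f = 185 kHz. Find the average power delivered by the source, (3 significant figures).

ω = 2πf = 1.162e+06 rad/s
X_L = ωL = 36.8 Ω
X_C = 1/(ωC) = 146 Ω
Parallel: admittances add. Y = 1/R + 1/(jωL) + jωC
Y = (0.0535 − j0.0203) S
|Y| = 0.0572 S → |Z| = 1/|Y| = 17.5 Ω, ∠Z = −∠Y = 20.8°
I = V/|Z| = 572 mA
P = VI cos φ = 10 × 0.572 × cos(20.8°) = 5.35 W

5.35 W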